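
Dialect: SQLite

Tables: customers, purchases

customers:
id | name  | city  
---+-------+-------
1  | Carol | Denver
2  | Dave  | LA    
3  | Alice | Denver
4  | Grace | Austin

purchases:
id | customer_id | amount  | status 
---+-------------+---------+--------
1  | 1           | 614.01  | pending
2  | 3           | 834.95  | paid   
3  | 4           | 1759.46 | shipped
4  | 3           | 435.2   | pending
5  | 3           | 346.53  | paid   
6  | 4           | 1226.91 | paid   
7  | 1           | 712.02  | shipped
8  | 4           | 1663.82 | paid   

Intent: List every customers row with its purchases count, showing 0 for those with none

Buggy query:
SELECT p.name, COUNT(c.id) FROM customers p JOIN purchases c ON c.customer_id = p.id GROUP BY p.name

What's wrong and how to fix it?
Bug: An inner join excludes parents with zero children

Fix: Use LEFT JOIN so parents without children still appear (COUNT(c.id) gives 0)

Corrected query:
SELECT p.name, COUNT(c.id) FROM customers p LEFT JOIN purchases c ON c.customer_id = p.id GROUP BY p.name

Result:
name  | COUNT(c.id)
------+------------
Alice | 3          
Carol | 2          
Dave  | 0          
Grace | 3          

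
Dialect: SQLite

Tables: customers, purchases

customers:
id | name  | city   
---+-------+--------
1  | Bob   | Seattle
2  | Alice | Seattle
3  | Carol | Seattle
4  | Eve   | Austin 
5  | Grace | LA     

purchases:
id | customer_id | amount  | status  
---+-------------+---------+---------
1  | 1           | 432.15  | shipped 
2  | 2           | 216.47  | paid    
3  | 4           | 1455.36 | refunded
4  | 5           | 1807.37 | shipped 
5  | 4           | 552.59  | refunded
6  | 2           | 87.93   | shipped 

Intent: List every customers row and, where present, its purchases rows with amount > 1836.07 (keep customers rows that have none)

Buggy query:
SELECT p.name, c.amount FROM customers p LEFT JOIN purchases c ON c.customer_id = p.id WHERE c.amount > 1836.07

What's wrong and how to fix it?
Bug: Filtering c.amount in WHERE discards the NULL rows produced by LEFT JOIN, turning it into an inner join

Fix: Put 'c.amount > 1836.07' in the JOIN's ON clause instead of WHERE

Corrected query:
SELECT p.name, c.amount FROM customers p LEFT JOIN purchases c ON c.customer_id = p.id AND c.amount > 1836.07

Result:
name  | amount
------+-------
Bob   | NULL  
Alice | NULL  
Carol | NULL  
Eve   | NULL  
Grace | NULL  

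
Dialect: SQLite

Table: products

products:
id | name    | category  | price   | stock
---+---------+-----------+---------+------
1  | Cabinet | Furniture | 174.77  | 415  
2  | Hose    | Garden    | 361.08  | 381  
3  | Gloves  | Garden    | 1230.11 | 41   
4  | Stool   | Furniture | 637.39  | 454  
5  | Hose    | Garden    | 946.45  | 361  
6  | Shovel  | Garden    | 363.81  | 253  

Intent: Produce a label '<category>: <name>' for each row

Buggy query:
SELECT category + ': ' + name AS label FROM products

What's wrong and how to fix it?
Bug: '+' is numeric addition; on text columns SQLite converts them to 0 instead of concatenating

Fix: Use the || operator for string concatenation

Corrected query:
SELECT category || ': ' || name AS label FROM products

Result:
label             
------------------
Furniture: Cabinet
Garden: Hose      
Garden: Gloves    
Furniture: Stool  
Garden: Hose      
Garden: Shovel    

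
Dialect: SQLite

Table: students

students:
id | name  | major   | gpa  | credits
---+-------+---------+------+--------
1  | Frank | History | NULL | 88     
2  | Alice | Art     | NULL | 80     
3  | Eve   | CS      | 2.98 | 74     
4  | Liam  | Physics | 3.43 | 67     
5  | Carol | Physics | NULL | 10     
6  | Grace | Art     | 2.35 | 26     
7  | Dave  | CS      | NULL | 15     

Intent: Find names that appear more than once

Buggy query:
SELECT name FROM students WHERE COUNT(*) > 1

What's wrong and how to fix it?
Bug: WHERE can't reference COUNT(*); aggregates are computed after WHERE

Fix: GROUP BY name, then filter groups with HAVING COUNT(*) > 1

Corrected query:
SELECT name FROM students GROUP BY name HAVING COUNT(*) > 1

Result:
(no rows)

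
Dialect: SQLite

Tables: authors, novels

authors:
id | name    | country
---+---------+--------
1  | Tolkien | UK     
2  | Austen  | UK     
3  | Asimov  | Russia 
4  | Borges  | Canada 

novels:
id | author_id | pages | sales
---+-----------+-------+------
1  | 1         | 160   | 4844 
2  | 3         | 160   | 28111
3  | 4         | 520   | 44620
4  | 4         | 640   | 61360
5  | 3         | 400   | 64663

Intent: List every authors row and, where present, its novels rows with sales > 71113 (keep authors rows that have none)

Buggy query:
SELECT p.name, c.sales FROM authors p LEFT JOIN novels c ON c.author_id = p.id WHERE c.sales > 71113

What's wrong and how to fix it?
Bug: Filtering c.sales in WHERE discards the NULL rows produced by LEFT JOIN, turning it into an inner join

Fix: Put 'c.sales > 71113' in the JOIN's ON clause instead of WHERE

Corrected query:
SELECT p.name, c.sales FROM authors p LEFT JOIN novels c ON c.author_id = p.id AND c.sales > 71113

Result:
name    | sales
--------+------
Tolkien | NULL 
Austen  | NULL 
Asimov  | NULL 
Borges  | NULL 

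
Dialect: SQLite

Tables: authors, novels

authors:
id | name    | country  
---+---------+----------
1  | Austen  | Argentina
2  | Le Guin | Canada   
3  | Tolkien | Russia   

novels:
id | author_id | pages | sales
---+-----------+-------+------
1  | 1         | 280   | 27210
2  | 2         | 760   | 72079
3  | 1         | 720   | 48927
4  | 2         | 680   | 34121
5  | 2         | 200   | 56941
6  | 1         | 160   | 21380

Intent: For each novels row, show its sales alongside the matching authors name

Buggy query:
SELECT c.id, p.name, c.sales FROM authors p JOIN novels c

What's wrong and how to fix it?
Bug: Missing join condition: each novels row is matched to all authors rows instead of just its own

Fix: Specify the join condition linking the foreign key to the parent id

Corrected query:
SELECT c.id, p.name, c.sales FROM authors p JOIN novels c ON c.author_id = p.id

Result:
id | name    | sales
---+---------+------
1  | Austen  | 27210
2  | Le Guin | 72079
3  | Austen  | 48927
4  | Le Guin | 34121
5  | Le Guin | 56941
6  | Austen  | 21380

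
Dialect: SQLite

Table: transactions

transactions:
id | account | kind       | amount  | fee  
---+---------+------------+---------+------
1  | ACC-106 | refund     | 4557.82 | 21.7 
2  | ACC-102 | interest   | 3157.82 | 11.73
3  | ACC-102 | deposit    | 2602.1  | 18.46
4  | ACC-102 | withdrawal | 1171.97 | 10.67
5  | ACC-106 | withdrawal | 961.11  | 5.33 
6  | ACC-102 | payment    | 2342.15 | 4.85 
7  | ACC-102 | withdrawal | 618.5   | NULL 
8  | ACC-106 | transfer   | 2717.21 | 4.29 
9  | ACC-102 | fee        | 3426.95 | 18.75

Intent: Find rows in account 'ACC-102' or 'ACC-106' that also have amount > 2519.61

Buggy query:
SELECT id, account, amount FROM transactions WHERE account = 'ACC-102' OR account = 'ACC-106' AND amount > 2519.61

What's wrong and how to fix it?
Bug: AND binds tighter than OR, so this parses as account = 'ACC-102' OR (account = 'ACC-106' AND amount > 2519.61)

Fix: Add parentheses around the OR so the AND applies to both alternatives

Corrected query:
SELECT id, account, amount FROM transactions WHERE (account = 'ACC-102' OR account = 'ACC-106') AND amount > 2519.61

Result:
id | account | amount 
---+---------+--------
1  | ACC-106 | 4557.82
2  | ACC-102 | 3157.82
3  | ACC-102 | 2602.1 
8  | ACC-106 | 2717.21
9  | ACC-102 | 3426.95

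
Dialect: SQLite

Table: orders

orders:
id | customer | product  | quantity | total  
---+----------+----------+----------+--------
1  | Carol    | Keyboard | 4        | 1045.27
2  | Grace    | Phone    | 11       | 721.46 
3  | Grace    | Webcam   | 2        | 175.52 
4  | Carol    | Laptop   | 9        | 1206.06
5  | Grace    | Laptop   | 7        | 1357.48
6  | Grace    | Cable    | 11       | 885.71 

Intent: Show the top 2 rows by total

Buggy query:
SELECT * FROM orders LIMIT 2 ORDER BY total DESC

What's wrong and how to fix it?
Bug: LIMIT must come after ORDER BY

Fix: Sort with ORDER BY, then apply LIMIT

Corrected query:
SELECT * FROM orders ORDER BY total DESC LIMIT 2

Result:
id | customer | product | quantity | total  
---+----------+---------+----------+--------
5  | Grace    | Laptop  | 7        | 1357.48
4  | Carol    | Laptop  | 9        | 1206.06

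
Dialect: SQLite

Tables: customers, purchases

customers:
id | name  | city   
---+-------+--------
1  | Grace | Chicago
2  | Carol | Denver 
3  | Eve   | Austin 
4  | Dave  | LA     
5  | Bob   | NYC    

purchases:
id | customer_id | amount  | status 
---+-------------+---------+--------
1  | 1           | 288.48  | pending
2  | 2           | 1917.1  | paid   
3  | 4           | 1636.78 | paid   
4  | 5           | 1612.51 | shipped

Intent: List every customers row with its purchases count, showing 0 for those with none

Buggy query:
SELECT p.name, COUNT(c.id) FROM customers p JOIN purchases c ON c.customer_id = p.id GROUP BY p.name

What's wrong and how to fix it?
Bug: INNER JOIN drops customers rows that have no matching purchases rows

Fix: Switch to LEFT JOIN to retain unmatched parent rows

Corrected query:
SELECT p.name, COUNT(c.id) FROM customers p LEFT JOIN purchases c ON c.customer_id = p.id GROUP BY p.name

Result:
name  | COUNT(c.id)
------+------------
Bob   | 1          
Carol | 1          
Dave  | 1          
Eve   | 0          
Grace | 1          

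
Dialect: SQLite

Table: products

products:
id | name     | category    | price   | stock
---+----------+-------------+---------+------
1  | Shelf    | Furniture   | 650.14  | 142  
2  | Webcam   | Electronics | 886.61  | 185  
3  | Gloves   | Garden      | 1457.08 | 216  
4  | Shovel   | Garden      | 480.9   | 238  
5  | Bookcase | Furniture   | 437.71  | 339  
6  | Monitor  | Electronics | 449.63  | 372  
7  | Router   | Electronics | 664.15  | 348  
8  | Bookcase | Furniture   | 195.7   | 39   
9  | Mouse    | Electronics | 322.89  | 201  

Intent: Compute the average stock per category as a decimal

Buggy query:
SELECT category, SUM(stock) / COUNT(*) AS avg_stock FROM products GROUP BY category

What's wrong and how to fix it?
Bug: SUM(stock) and COUNT(*) are both integers; the division truncates the fractional part

Fix: Cast one side to REAL so the division keeps the fractional part

Corrected query:
SELECT category, SUM(stock) * 1.0 / COUNT(*) AS avg_stock FROM products GROUP BY category

Result:
category    | avg_stock 
------------+-----------
Electronics | 276.5     
Furniture   | 173.333333
Garden      | 227       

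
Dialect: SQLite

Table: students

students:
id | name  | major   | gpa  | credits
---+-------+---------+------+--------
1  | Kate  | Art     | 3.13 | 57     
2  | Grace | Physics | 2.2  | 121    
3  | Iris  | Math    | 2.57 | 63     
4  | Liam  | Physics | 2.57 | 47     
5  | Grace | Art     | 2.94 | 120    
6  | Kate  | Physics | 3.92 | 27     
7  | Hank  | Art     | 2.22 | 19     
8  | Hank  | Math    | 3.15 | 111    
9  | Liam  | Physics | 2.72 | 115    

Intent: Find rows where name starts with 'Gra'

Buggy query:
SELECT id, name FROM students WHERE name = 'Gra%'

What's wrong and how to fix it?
Bug: '=' compares the literal string including the % character; pattern matching needs LIKE

Fix: Replace '=' with LIKE so 'Gra%' is treated as a pattern

Corrected query:
SELECT id, name FROM students WHERE name LIKE 'Gra%'

Result:
id | name 
---+------
2  | Grace
5  | Grace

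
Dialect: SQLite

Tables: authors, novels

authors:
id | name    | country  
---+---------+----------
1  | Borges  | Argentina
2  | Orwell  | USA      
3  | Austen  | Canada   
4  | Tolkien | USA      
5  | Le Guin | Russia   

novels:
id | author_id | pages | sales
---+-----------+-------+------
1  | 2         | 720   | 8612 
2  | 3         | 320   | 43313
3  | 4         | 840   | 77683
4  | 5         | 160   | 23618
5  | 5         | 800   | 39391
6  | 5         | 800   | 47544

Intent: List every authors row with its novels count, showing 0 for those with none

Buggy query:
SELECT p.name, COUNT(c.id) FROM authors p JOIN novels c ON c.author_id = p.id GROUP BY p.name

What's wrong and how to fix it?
Bug: An inner join excludes parents with zero children

Fix: Switch to LEFT JOIN to retain unmatched parent rows

Corrected query:
SELECT p.name, COUNT(c.id) FROM authors p LEFT JOIN novels c ON c.author_id = p.id GROUP BY p.name

Result:
name    | COUNT(c.id)
--------+------------
Austen  | 1          
Borges  | 0          
Le Guin | 3          
Orwell  | 1          
Tolkien | 1          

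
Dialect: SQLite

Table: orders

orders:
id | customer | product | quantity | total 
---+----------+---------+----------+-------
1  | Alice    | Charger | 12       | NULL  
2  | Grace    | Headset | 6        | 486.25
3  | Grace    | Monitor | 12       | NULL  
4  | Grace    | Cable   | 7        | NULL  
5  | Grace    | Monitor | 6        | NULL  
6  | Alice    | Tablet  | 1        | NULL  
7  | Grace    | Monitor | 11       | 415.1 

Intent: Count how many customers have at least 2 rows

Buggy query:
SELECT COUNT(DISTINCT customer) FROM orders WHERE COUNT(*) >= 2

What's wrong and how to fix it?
Bug: COUNT(*) cannot appear in WHERE; the per-group count doesn't exist yet

Fix: Group first with HAVING COUNT(*) >= 2, then COUNT the resulting groups

Corrected query:
SELECT COUNT(*) FROM (SELECT customer FROM orders GROUP BY customer HAVING COUNT(*) >= 2)

Result:
COUNT(*)
--------
2       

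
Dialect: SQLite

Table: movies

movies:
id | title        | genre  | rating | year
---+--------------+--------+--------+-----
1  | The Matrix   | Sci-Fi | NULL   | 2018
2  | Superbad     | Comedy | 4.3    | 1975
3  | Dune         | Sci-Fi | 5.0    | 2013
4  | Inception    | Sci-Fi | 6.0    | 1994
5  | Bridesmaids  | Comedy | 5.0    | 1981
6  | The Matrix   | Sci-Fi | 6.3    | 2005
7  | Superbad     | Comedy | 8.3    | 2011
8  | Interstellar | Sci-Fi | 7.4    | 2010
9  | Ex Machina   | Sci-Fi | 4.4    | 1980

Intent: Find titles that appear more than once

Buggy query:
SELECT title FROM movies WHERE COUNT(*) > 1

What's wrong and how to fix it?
Bug: WHERE can't reference COUNT(*); aggregates are computed after WHERE

Fix: GROUP BY title, then filter groups with HAVING COUNT(*) > 1

Corrected query:
SELECT title FROM movies GROUP BY title HAVING COUNT(*) > 1

Result:
title     
----------
Superbad  
The Matrix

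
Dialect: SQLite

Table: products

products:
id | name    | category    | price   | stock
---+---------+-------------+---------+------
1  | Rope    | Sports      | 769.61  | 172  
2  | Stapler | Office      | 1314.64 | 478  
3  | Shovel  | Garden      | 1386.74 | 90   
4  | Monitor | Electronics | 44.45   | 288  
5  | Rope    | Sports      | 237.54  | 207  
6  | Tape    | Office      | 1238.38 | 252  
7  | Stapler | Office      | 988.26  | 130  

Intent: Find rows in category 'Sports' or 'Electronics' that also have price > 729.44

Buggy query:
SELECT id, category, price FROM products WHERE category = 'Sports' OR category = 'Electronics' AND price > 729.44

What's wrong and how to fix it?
Bug: AND binds tighter than OR, so this parses as category = 'Sports' OR (category = 'Electronics' AND price > 729.44)

Fix: Add parentheses around the OR so the AND applies to both alternatives

Corrected query:
SELECT id, category, price FROM products WHERE (category = 'Sports' OR category = 'Electronics') AND price > 729.44

Result:
id | category | price 
---+----------+-------
1  | Sports   | 769.61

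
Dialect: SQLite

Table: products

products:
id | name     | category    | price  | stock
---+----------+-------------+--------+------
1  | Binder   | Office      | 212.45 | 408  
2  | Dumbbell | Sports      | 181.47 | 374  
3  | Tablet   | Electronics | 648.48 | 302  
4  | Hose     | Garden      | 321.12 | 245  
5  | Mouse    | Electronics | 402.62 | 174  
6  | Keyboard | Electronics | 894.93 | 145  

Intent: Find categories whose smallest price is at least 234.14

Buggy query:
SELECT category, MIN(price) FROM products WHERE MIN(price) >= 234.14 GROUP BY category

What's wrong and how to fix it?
Bug: MIN() in WHERE is a misuse of aggregate

Fix: Replace WHERE with HAVING after the GROUP BY

Corrected query:
SELECT category, MIN(price) FROM products GROUP BY category HAVING MIN(price) >= 234.14

Result:
category    | MIN(price)
------------+-----------
Electronics | 402.62    
Garden      | 321.12    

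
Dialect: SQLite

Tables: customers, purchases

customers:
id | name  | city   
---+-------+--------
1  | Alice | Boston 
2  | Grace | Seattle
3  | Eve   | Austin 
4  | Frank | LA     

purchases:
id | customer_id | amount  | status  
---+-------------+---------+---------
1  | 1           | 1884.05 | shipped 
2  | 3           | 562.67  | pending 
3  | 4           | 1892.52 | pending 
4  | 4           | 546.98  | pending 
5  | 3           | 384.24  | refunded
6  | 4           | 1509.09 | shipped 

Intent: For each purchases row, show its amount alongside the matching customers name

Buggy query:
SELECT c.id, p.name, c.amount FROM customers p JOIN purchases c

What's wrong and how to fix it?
Bug: JOIN with no ON clause produces a cartesian product; every purchases row pairs with every customers row

Fix: Add ON c.customer_id = p.id to the JOIN

Corrected query:
SELECT c.id, p.name, c.amount FROM customers p JOIN purchases c ON c.customer_id = p.id

Result:
id | name  | amount 
---+-------+--------
1  | Alice | 1884.05
2  | Eve   | 562.67 
3  | Frank | 1892.52
4  | Frank | 546.98 
5  | Eve   | 384.24 
6  | Frank | 1509.09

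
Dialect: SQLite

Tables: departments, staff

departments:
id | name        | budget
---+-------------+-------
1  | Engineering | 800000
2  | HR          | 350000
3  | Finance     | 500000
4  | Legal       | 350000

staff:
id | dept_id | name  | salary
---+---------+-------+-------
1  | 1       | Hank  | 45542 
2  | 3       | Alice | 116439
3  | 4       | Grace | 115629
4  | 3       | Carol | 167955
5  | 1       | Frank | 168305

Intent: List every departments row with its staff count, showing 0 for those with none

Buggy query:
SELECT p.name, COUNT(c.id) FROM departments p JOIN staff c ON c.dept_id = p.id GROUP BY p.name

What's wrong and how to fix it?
Bug: INNER JOIN drops departments rows that have no matching staff rows

Fix: Switch to LEFT JOIN to retain unmatched parent rows

Corrected query:
SELECT p.name, COUNT(c.id) FROM departments p LEFT JOIN staff c ON c.dept_id = p.id GROUP BY p.name

Result:
name        | COUNT(c.id)
------------+------------
Engineering | 2          
Finance     | 2          
HR          | 0          
Legal       | 1          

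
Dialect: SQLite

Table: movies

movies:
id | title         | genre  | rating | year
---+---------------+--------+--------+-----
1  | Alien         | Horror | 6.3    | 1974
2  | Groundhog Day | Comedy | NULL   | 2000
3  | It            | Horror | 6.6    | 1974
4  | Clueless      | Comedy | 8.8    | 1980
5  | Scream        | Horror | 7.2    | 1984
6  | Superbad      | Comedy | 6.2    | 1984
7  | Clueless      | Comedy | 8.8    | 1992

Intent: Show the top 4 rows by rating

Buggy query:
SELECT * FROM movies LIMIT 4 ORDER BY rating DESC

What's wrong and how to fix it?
Bug: LIMIT must come after ORDER BY

Fix: Sort with ORDER BY, then apply LIMIT

Corrected query:
SELECT * FROM movies ORDER BY rating DESC LIMIT 4

Result:
id | title    | genre  | rating | year
---+----------+--------+--------+-----
4  | Clueless | Comedy | 8.8    | 1980
7  | Clueless | Comedy | 8.8    | 1992
5  | Scream   | Horror | 7.2    | 1984
3  | It       | Horror | 6.6    | 1974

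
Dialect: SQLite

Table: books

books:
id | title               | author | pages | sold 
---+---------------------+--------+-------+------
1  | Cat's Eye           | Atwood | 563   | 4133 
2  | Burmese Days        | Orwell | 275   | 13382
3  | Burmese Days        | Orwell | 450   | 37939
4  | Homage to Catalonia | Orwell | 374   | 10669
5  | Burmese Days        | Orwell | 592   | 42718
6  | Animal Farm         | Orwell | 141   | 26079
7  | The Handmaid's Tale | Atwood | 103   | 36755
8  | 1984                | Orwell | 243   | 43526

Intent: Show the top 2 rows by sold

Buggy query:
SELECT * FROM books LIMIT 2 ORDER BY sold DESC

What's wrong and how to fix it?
Bug: LIMIT must come after ORDER BY

Fix: Swap the clauses: ORDER BY first, then LIMIT

Corrected query:
SELECT * FROM books ORDER BY sold DESC LIMIT 2

Result:
id | title        | author | pages | sold 
---+--------------+--------+-------+------
8  | 1984         | Orwell | 243   | 43526
5  | Burmese Days | Orwell | 592   | 42718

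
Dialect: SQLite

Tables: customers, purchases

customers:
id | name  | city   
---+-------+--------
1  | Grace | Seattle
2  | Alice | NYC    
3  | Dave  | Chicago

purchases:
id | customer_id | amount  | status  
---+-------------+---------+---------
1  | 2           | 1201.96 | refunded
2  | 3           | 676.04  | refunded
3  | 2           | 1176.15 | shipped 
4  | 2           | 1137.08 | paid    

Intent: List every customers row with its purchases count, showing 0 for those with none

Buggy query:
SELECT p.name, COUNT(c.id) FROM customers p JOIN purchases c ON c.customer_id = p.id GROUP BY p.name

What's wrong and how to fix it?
Bug: An inner join excludes parents with zero children

Fix: Use LEFT JOIN so parents without children still appear (COUNT(c.id) gives 0)

Corrected query:
SELECT p.name, COUNT(c.id) FROM customers p LEFT JOIN purchases c ON c.customer_id = p.id GROUP BY p.name

Result:
name  | COUNT(c.id)
------+------------
Alice | 3          
Dave  | 1          
Grace | 0          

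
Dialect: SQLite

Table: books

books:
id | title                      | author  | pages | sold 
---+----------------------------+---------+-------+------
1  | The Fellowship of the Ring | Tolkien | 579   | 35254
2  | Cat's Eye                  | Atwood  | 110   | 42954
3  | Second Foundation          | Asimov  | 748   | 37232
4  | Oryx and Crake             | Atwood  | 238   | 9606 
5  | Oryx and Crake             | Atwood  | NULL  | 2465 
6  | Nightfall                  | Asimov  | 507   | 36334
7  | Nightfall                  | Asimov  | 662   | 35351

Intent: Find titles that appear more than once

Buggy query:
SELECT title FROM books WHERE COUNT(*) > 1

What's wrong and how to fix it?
Bug: WHERE can't reference COUNT(*); aggregates are computed after WHERE

Fix: Group first, then use HAVING for the count condition

Corrected query:
SELECT title FROM books GROUP BY title HAVING COUNT(*) > 1

Result:
title         
--------------
Nightfall     
Oryx and Crake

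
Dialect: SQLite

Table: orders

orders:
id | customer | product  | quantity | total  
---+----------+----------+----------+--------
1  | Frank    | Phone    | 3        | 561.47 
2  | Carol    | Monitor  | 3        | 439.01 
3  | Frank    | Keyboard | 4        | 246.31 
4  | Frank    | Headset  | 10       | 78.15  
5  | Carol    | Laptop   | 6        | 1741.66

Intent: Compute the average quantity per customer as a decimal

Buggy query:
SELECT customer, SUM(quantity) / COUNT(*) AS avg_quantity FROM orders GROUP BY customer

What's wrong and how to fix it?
Bug: SUM(quantity) and COUNT(*) are both integers; the division truncates the fractional part

Fix: Cast one side to REAL so the division keeps the fractional part

Corrected query:
SELECT customer, SUM(quantity) * 1.0 / COUNT(*) AS avg_quantity FROM orders GROUP BY customer

Result:
customer | avg_quantity
---------+-------------
Carol    | 4.5         
Frank    | 5.666667    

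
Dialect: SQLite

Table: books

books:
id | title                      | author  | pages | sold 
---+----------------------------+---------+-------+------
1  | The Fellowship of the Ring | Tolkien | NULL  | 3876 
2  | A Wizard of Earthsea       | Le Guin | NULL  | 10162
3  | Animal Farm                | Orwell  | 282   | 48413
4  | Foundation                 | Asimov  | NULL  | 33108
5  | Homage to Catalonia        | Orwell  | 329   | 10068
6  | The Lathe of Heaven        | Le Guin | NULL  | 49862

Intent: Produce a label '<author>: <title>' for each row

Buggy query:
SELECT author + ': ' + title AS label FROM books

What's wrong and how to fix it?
Bug: '+' is numeric addition; on text columns SQLite converts them to 0 instead of concatenating

Fix: Use the || operator for string concatenation

Corrected query:
SELECT author || ': ' || title AS label FROM books

Result:
label                              
-----------------------------------
Tolkien: The Fellowship of the Ring
Le Guin: A Wizard of Earthsea      
Orwell: Animal Farm                
Asimov: Foundation                 
Orwell: Homage to Catalonia        
Le Guin: The Lathe of Heaven       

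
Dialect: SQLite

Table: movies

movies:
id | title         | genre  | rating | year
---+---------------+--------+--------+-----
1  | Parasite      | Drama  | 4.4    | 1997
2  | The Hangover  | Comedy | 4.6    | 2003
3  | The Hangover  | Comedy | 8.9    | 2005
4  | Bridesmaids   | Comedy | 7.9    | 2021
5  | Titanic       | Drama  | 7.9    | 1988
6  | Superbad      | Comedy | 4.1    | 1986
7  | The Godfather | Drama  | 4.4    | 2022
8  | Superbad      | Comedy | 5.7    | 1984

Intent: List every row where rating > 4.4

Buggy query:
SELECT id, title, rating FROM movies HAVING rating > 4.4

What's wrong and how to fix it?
Bug: HAVING filters the output of aggregation, but this query has no GROUP BY and no aggregate functions, so SQLite rejects it (HAVING clause on a non-aggregate query); the condition here is per row

Fix: Use WHERE for row-level filtering

Corrected query:
SELECT id, title, rating FROM movies WHERE rating > 4.4

Result:
id | title        | rating
---+--------------+-------
2  | The Hangover | 4.6   
3  | The Hangover | 8.9   
4  | Bridesmaids  | 7.9   
5  | Titanic      | 7.9   
8  | Superbad     | 5.7   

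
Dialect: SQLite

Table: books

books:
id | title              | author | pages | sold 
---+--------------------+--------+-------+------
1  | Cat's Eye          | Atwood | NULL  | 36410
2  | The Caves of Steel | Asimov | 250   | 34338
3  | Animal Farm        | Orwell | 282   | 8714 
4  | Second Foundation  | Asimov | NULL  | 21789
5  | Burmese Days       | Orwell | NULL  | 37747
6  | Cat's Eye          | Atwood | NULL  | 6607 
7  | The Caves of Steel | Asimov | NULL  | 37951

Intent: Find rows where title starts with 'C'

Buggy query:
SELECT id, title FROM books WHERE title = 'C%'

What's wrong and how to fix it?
Bug: Wildcards only work with LIKE; '=' treats '%' as a literal character

Fix: Replace '=' with LIKE so 'C%' is treated as a pattern

Corrected query:
SELECT id, title FROM books WHERE title LIKE 'C%'

Result:
id | title    
---+----------
1  | Cat's Eye
6  | Cat's Eye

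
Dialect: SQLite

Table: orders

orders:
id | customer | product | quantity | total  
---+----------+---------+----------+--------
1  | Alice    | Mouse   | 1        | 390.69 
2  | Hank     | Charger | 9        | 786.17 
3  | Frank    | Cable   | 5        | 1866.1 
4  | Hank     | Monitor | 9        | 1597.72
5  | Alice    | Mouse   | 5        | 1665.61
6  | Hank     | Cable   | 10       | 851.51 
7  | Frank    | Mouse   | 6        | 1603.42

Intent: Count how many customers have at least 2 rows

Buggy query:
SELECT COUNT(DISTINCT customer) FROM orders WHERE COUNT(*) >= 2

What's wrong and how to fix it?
Bug: COUNT(*) cannot appear in WHERE; the per-group count doesn't exist yet

Fix: Use a subquery that GROUPs and filters with HAVING, then count its rows

Corrected query:
SELECT COUNT(*) FROM (SELECT customer FROM orders GROUP BY customer HAVING COUNT(*) >= 2)

Result:
COUNT(*)
--------
3       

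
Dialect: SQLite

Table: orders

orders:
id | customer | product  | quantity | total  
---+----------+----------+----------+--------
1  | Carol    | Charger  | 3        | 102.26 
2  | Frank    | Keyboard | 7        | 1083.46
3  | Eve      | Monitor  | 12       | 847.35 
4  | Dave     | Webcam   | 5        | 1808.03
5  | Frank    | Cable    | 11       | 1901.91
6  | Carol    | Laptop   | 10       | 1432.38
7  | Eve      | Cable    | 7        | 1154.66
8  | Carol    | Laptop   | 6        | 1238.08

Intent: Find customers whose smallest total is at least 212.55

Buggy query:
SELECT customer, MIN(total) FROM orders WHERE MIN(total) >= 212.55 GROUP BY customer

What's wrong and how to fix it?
Bug: Aggregates like MIN are computed per group after WHERE runs

Fix: Replace WHERE with HAVING after the GROUP BY

Corrected query:
SELECT customer, MIN(total) FROM orders GROUP BY customer HAVING MIN(total) >= 212.55

Result:
customer | MIN(total)
---------+-----------
Dave     | 1808.03   
Eve      | 847.35    
Frank    | 1083.46   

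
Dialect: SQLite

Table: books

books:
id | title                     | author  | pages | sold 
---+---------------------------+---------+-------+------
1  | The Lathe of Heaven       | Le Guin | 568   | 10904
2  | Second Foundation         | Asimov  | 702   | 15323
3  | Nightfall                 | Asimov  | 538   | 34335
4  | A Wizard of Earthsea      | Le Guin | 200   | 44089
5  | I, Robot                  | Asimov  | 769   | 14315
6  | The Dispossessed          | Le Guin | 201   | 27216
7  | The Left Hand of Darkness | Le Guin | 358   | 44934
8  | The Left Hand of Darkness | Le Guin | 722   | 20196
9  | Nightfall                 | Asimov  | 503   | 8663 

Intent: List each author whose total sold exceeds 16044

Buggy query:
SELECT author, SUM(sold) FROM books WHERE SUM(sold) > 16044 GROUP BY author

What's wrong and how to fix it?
Bug: WHERE runs before GROUP BY, so aggregates aren't available there

Fix: Move the aggregate condition to a HAVING clause

Corrected query:
SELECT author, SUM(sold) FROM books GROUP BY author HAVING SUM(sold) > 16044

Result:
author  | SUM(sold)
--------+----------
Asimov  | 72636    
Le Guin | 147339   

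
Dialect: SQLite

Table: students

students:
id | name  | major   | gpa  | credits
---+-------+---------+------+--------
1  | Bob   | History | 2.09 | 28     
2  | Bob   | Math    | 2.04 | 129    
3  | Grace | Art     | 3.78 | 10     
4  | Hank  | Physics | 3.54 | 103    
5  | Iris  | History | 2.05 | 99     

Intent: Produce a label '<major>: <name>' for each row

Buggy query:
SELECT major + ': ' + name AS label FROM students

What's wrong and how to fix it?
Bug: '+' is numeric addition; on text columns SQLite converts them to 0 instead of concatenating

Fix: Use the || operator for string concatenation

Corrected query:
SELECT major || ': ' || name AS label FROM students

Result:
label        
-------------
History: Bob 
Math: Bob    
Art: Grace   
Physics: Hank
History: Iris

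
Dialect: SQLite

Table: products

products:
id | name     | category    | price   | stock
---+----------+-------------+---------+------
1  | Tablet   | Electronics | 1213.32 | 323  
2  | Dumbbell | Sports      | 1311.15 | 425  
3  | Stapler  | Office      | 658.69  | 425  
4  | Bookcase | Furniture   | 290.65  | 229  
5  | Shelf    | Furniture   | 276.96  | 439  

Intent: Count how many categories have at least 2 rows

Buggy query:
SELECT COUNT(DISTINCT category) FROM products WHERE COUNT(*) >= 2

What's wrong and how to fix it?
Bug: COUNT(*) cannot appear in WHERE; the per-group count doesn't exist yet

Fix: Use a subquery that GROUPs and filters with HAVING, then count its rows

Corrected query:
SELECT COUNT(*) FROM (SELECT category FROM products GROUP BY category HAVING COUNT(*) >= 2)

Result:
COUNT(*)
--------
1       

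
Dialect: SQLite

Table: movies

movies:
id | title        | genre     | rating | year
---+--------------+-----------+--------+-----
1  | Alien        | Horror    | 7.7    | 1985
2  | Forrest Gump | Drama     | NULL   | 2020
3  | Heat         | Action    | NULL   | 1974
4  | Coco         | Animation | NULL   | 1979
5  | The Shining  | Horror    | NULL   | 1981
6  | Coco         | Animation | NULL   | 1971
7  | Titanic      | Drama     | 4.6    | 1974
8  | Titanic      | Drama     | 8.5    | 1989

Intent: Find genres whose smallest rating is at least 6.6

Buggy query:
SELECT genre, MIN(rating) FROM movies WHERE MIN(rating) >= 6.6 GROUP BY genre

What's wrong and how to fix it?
Bug: MIN() in WHERE is a misuse of aggregate

Fix: Replace WHERE with HAVING after the GROUP BY

Corrected query:
SELECT genre, MIN(rating) FROM movies GROUP BY genre HAVING MIN(rating) >= 6.6

Result:
genre  | MIN(rating)
-------+------------
Horror | 7.7        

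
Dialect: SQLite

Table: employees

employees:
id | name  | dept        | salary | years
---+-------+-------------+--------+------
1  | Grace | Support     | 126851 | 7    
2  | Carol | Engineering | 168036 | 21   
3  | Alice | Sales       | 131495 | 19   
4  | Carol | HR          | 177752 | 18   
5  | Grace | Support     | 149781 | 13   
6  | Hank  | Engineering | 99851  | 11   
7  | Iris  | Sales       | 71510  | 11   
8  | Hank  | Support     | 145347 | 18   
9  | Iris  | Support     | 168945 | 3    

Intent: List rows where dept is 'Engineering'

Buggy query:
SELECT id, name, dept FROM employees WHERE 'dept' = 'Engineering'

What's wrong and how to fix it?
Bug: 'dept' in single quotes is a string literal, not the column; the comparison is literal-vs-literal and never true

Fix: Reference the column as dept without single quotes

Corrected query:
SELECT id, name, dept FROM employees WHERE dept = 'Engineering'

Result:
id | name  | dept       
---+-------+------------
2  | Carol | Engineering
6  | Hank  | Engineering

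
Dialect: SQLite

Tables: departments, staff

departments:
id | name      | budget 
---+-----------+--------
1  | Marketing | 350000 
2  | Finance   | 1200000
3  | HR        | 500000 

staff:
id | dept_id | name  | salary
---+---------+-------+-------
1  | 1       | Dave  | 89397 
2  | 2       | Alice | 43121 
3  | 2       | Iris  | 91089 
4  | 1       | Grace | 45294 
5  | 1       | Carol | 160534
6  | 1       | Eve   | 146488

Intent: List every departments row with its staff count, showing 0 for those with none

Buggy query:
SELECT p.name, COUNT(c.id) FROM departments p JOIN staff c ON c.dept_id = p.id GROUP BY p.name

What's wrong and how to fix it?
Bug: INNER JOIN drops departments rows that have no matching staff rows

Fix: Use LEFT JOIN so parents without children still appear (COUNT(c.id) gives 0)

Corrected query:
SELECT p.name, COUNT(c.id) FROM departments p LEFT JOIN staff c ON c.dept_id = p.id GROUP BY p.name

Result:
name      | COUNT(c.id)
----------+------------
Finance   | 2          
HR        | 0          
Marketing | 4          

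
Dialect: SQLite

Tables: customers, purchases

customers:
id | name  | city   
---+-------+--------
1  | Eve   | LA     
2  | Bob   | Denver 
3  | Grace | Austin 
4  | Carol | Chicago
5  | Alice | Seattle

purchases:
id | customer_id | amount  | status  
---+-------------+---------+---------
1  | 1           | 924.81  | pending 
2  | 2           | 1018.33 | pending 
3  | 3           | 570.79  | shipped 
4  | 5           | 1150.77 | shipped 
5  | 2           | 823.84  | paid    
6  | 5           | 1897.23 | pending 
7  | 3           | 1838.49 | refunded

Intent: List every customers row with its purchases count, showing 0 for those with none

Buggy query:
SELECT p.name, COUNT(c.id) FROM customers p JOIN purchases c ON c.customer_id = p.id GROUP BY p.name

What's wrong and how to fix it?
Bug: INNER JOIN drops customers rows that have no matching purchases rows

Fix: Switch to LEFT JOIN to retain unmatched parent rows

Corrected query:
SELECT p.name, COUNT(c.id) FROM customers p LEFT JOIN purchases c ON c.customer_id = p.id GROUP BY p.name

Result:
name  | COUNT(c.id)
------+------------
Alice | 2          
Bob   | 2          
Carol | 0          
Eve   | 1          
Grace | 2          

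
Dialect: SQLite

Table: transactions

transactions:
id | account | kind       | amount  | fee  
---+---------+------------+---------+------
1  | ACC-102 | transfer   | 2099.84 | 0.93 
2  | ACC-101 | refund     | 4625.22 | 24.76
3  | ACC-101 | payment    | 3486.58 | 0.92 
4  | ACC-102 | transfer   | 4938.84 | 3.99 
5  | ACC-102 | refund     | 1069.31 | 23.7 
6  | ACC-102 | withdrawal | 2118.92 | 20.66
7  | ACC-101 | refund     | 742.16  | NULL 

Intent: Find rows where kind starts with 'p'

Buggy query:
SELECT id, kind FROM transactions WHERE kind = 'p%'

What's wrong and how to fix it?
Bug: '=' compares the literal string including the % character; pattern matching needs LIKE

Fix: Replace '=' with LIKE so 'p%' is treated as a pattern

Corrected query:
SELECT id, kind FROM transactions WHERE kind LIKE 'p%'

Result:
id | kind   
---+--------
3  | payment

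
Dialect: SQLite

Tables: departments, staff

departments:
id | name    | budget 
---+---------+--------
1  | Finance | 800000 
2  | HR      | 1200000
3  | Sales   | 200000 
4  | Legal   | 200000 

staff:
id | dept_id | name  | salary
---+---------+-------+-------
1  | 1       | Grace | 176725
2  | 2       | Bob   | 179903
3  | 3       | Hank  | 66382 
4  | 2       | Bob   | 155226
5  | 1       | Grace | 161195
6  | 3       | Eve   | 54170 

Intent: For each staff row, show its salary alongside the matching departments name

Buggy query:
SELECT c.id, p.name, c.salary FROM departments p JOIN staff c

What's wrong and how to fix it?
Bug: Missing join condition: each staff row is matched to all departments rows instead of just its own

Fix: Add ON c.dept_id = p.id to the JOIN

Corrected query:
SELECT c.id, p.name, c.salary FROM departments p JOIN staff c ON c.dept_id = p.id

Result:
id | name    | salary
---+---------+-------
1  | Finance | 176725
2  | HR      | 179903
3  | Sales   | 66382 
4  | HR      | 155226
5  | Finance | 161195
6  | Sales   | 54170 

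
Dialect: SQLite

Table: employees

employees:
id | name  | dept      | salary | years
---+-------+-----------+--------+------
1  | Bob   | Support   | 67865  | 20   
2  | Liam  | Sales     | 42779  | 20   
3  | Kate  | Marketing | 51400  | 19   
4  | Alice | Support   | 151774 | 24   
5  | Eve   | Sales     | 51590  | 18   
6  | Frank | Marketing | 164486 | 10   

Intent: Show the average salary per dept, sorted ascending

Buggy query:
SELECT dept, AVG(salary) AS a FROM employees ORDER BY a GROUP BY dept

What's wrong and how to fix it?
Bug: ORDER BY appears before GROUP BY; SQL clause order requires GROUP BY first

Fix: Move ORDER BY to the end, after GROUP BY

Corrected query:
SELECT dept, AVG(salary) AS a FROM employees GROUP BY dept ORDER BY a

Result:
dept      | a       
----------+---------
Sales     | 47184.5 
Marketing | 107943  
Support   | 109819.5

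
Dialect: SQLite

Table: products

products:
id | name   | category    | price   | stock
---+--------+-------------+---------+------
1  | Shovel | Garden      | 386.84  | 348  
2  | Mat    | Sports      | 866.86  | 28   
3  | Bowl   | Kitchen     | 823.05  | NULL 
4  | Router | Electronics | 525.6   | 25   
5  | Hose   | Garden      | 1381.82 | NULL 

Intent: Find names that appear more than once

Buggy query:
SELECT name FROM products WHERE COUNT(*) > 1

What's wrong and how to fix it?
Bug: COUNT(*) is an aggregate and cannot be used in WHERE

Fix: GROUP BY name, then filter groups with HAVING COUNT(*) > 1

Corrected query:
SELECT name FROM products GROUP BY name HAVING COUNT(*) > 1

Result:
(no rows)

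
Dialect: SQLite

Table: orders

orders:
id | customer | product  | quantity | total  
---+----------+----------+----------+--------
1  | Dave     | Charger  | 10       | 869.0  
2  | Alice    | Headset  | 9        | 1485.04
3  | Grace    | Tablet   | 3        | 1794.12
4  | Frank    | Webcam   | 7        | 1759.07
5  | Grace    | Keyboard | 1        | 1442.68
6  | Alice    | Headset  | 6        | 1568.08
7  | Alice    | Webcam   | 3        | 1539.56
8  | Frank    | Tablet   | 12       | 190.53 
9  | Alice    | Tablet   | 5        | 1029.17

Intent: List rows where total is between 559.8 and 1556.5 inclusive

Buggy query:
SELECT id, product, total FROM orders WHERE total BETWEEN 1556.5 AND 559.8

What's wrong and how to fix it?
Bug: The bounds are reversed; BETWEEN a AND b requires a <= b to match anything

Fix: Swap the bounds so the smaller value comes first

Corrected query:
SELECT id, product, total FROM orders WHERE total BETWEEN 559.8 AND 1556.5

Result:
id | product  | total  
---+----------+--------
1  | Charger  | 869    
2  | Headset  | 1485.04
5  | Keyboard | 1442.68
7  | Webcam   | 1539.56
9  | Tablet   | 1029.17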